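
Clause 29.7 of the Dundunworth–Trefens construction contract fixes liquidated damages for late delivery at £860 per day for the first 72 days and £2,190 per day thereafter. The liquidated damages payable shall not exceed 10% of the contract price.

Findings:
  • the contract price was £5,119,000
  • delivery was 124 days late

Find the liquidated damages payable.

£175,800

First 72 days: 72 × £860 = £61,920
Remaining days: (124 − 72) × £2,190 = £113,880
Accrued per-day damages: £61,920 + £113,880 = £175,800
Cap: 10% of £5,119,000 = £511,900
Cap at £511,900: £175,800 is within the cap, no reduction.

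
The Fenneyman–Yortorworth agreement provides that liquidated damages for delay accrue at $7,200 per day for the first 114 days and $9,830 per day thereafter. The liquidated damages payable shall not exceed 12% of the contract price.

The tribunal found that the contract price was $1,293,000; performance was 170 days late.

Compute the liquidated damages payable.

First 114 days: 114 × $7,200 = $820,800
Remaining days: (170 − 114) × $9,830 = $550,480
Accrued per-day damages: $820,800 + $550,480 = $1,371,280
Cap: 12% of $1,293,000 = $155,160
Cap at $155,160: $1,371,280 exceeds the cap → $155,160

$155,160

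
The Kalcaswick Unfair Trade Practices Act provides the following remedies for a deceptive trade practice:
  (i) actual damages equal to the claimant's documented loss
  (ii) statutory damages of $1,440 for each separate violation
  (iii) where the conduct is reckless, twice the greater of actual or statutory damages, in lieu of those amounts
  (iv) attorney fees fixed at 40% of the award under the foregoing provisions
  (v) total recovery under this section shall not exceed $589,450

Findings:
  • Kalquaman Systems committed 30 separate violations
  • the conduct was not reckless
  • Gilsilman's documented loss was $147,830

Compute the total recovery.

Statutory damages: 30 × $1,440 = $43,200
Conduct not reckless: the in-lieu enhancement does not apply.
Actual plus statutory damages: $147,830 + $43,200 = $191,030
Attorney fees: 40% of $191,030 = $76,412
Total before cap: $191,030 + $76,412 = $267,442
Cap at $589,450: $267,442 is within the cap, no reduction.

$267,442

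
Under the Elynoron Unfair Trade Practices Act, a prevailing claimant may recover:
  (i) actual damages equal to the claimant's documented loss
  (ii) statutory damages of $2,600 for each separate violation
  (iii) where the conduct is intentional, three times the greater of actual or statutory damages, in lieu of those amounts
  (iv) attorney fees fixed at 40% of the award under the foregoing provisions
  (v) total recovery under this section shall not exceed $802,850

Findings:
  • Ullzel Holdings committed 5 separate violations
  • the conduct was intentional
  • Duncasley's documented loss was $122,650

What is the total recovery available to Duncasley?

$515,130

Statutory damages: 5 × $2,600 = $13,000
Greater of actual damages ($122,650) or statutory damages ($13,000): $122,650
Trebled: 3 × $122,650 = $367,950
Attorney fees: 40% of $367,950 = $147,180
Total before cap: $367,950 + $147,180 = $515,130
Cap at $802,850: $515,130 is within the cap, no reduction.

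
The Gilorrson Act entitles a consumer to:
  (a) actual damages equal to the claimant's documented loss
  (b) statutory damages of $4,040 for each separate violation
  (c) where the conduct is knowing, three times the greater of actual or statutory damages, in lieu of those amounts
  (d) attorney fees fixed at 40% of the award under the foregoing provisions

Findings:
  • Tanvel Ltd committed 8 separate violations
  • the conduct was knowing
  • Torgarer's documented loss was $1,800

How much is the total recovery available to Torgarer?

Total recovery: $135,744

Statutory damages: 8 × $4,040 = $32,320
Greater of actual damages ($1,800) or statutory damages ($32,320): $32,320
Trebled: 3 × $32,320 = $96,960
Attorney fees: 40% of $96,960 = $38,784
Total recovery: $96,960 + $38,784 = $135,744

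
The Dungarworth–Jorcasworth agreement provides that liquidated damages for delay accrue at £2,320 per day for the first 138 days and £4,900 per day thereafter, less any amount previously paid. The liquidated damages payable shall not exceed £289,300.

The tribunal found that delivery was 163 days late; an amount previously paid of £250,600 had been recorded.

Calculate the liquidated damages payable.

Liquidated damages: £192,060

First 138 days: 138 × £2,320 = £320,160
Remaining days: (163 − 138) × £4,900 = £122,500
Accrued per-day damages: £320,160 + £122,500 = £442,660
Less amount previously paid: £442,660 − £250,600 = £192,060
Cap at £289,300: £192,060 is within the cap, no reduction.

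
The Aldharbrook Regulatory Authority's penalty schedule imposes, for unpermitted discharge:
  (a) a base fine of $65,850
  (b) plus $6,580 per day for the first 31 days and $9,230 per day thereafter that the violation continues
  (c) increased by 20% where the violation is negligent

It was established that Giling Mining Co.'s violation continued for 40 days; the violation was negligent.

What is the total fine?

First 31 days: 31 × $6,580 = $203,980
Remaining days: (40 − 31) × $9,230 = $83,070
Per-day component: $203,980 + $83,070 = $287,050
Base plus per-day: $65,850 + $287,050 = $352,900
Enhancement: 20% of $352,900 = $70,580
Enhanced fine: $352,900 + $70,580 = $423,480

$423,480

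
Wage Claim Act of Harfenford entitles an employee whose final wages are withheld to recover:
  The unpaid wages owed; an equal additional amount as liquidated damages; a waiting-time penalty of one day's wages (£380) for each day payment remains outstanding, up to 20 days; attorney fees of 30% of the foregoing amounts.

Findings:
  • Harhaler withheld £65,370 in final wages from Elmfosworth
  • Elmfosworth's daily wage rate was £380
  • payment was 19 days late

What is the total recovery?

Liquidated damages (equal amount): £65,370
Penalty days: min(19, 20) = 19
Waiting-time penalty: 19 × £380 = £7,220
Subtotal: £65,370 + £65,370 + £7,220 = £137,960
Attorney fees: 30% of £137,960 = £41,388
Total award: £137,960 + £41,388 = £179,348

Total award: £179,348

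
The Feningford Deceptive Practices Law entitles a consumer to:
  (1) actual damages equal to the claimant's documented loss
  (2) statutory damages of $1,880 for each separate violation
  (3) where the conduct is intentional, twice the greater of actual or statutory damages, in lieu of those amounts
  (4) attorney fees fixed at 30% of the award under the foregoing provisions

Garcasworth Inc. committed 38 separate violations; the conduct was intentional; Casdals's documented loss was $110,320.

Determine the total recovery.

$286,832

Statutory damages: 38 × $1,880 = $71,440
Greater of actual damages ($110,320) or statutory damages ($71,440): $110,320
Doubled: 2 × $110,320 = $220,640
Attorney fees: 30% of $220,640 = $66,192
Total recovery: $220,640 + $66,192 = $286,832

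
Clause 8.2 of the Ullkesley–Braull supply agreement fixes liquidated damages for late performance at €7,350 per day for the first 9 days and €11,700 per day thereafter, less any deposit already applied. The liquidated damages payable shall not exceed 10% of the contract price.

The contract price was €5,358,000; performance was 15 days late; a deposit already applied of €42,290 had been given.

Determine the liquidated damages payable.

First 9 days: 9 × €7,350 = €66,150
Remaining days: (15 − 9) × €11,700 = €70,200
Accrued per-day damages: €66,150 + €70,200 = €136,350
Less deposit already applied: €136,350 − €42,290 = €94,060
Cap: 10% of €5,358,000 = €535,800
Cap at €535,800: €94,060 is within the cap, no reduction.

€94,060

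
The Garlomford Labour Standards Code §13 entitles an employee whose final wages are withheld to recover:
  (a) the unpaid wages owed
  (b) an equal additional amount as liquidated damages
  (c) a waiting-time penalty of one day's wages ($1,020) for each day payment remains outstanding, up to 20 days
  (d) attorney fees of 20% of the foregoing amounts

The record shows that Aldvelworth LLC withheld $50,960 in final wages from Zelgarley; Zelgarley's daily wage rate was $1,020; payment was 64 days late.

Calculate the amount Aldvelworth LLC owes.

Liquidated damages (equal amount): $50,960
Penalty days: min(64, 20) = 20
Waiting-time penalty: 20 × $1,020 = $20,400
Subtotal: $50,960 + $50,960 + $20,400 = $122,320
Attorney fees: 20% of $122,320 = $24,464
Total award: $122,320 + $24,464 = $146,784

$146,784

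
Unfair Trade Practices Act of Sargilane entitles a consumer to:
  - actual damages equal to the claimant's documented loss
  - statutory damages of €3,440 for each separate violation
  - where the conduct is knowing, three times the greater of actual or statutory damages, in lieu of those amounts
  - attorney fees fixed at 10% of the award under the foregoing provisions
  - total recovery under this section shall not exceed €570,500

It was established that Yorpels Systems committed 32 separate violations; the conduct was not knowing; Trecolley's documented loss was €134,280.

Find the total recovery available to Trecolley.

€268,796

Statutory damages: 32 × €3,440 = €110,080
Conduct not knowing: the in-lieu enhancement does not apply.
Actual plus statutory damages: €134,280 + €110,080 = €244,360
Attorney fees: 10% of €244,360 = €24,436
Total before cap: €244,360 + €24,436 = €268,796
Cap at €570,500: €268,796 is within the cap, no reduction.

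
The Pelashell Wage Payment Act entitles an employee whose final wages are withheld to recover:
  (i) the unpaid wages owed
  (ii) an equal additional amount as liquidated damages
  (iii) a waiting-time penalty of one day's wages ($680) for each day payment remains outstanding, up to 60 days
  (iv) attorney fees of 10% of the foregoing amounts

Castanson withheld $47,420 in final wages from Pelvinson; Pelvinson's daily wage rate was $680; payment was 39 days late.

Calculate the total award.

Liquidated damages (equal amount): $47,420
Penalty days: min(39, 60) = 39
Waiting-time penalty: 39 × $680 = $26,520
Subtotal: $47,420 + $47,420 + $26,520 = $121,360
Attorney fees: 10% of $121,360 = $12,136
Total award: $121,360 + $12,136 = $133,496

$133,496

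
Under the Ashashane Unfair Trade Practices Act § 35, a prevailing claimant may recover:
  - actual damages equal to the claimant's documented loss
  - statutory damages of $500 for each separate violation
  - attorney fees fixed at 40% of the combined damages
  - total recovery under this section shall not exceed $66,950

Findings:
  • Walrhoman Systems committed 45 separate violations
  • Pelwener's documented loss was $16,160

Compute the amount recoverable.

$54,124

Statutory damages: 45 × $500 = $22,500
Combined damages: $16,160 + $22,500 = $38,660
Attorney fees: 40% of $38,660 = $15,464
Total before cap: $38,660 + $15,464 = $54,124
Cap at $66,950: $54,124 is within the cap, no reduction.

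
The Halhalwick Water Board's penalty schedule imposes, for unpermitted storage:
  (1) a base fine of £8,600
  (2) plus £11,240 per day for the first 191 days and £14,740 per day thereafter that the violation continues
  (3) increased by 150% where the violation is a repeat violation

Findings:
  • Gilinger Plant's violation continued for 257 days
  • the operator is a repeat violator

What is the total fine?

First 191 days: 191 × £11,240 = £2,146,840
Remaining days: (257 − 191) × £14,740 = £972,840
Per-day component: £2,146,840 + £972,840 = £3,119,680
Base plus per-day: £8,600 + £3,119,680 = £3,128,280
Enhancement: 150% of £3,128,280 = £4,692,420
Enhanced fine: £3,128,280 + £4,692,420 = £7,820,700

£7,820,700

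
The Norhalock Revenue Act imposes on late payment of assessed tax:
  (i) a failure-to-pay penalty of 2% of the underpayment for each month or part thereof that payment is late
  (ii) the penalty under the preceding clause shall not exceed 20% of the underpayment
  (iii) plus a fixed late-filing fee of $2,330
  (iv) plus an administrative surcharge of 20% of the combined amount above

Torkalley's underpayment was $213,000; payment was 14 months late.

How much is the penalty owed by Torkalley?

$53,916

Accrued rate: 2% × 14 = 28%, capped at 20% → 20%
Failure-to-pay penalty: 20% of $213,000 = $42,600
Penalty before surcharge: $42,600 + $2,330 = $44,930
Administrative surcharge: 20% of $44,930 = $8,986
Total penalty: $44,930 + $8,986 = $53,916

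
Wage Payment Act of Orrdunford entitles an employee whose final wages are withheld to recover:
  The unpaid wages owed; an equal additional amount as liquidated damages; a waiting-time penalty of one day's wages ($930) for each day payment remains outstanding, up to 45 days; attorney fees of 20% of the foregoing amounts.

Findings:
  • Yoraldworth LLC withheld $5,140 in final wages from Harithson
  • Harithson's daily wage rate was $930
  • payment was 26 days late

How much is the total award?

Liquidated damages (equal amount): $5,140
Penalty days: min(26, 45) = 26
Waiting-time penalty: 26 × $930 = $24,180
Subtotal: $5,140 + $5,140 + $24,180 = $34,460
Attorney fees: 20% of $34,460 = $6,892
Total award: $34,460 + $6,892 = $41,352

Total award: $41,352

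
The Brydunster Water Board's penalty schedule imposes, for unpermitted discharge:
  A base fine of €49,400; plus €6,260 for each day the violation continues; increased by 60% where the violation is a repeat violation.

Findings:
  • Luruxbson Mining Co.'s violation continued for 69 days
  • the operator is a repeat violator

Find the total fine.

€770,144

Per-day component: 69 × €6,260 = €431,940
Base plus per-day: €49,400 + €431,940 = €481,340
Enhancement: 60% of €481,340 = €288,804
Enhanced fine: €481,340 + €288,804 = €770,144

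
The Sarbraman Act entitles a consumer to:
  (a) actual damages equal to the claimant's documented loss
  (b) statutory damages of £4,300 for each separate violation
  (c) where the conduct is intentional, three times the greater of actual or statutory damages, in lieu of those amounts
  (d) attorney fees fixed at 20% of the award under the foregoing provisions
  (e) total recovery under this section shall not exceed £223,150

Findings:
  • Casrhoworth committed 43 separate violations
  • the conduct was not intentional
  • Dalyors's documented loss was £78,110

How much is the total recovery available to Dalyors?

Total recovery: £223,150

Statutory damages: 43 × £4,300 = £184,900
Conduct not intentional: the in-lieu enhancement does not apply.
Actual plus statutory damages: £78,110 + £184,900 = £263,010
Attorney fees: 20% of £263,010 = £52,602
Total before cap: £263,010 + £52,602 = £315,612
Cap at £223,150: £315,612 exceeds the cap → £223,150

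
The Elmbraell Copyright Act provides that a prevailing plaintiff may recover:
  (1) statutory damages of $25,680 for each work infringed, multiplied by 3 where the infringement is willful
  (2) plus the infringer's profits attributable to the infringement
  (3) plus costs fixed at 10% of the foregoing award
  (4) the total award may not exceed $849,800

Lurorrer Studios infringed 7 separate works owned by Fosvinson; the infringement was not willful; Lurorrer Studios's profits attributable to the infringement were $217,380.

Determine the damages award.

$436,854

Statutory damages: 7 × $25,680 = $179,760
Infringement not willful: no ×3 enhancement.
Combined award: $179,760 + $217,380 = $397,140
Costs: 10% of $397,140 = $39,714
Award plus costs: $397,140 + $39,714 = $436,854
Cap at $849,800: $436,854 is within the cap, no reduction.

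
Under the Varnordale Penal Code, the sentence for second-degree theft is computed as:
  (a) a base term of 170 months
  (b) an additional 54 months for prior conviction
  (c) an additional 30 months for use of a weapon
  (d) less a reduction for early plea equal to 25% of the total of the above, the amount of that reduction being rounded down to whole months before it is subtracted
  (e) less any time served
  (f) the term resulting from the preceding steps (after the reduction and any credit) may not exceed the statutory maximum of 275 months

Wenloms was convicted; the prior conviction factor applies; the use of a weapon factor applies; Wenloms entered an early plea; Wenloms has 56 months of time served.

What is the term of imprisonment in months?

Prior conviction enhancement: +54 months
Use of a weapon enhancement: +30 months
Adjusted term: 170 months + 54 months + 30 months = 254 months
Early plea reduction: 25% of 254 months = 63 months (rounded down)
After reduction: 254 − 63 = 191 months
Less time served: 191 months − 56 months = 135 months
Cap at 275 months: 135 months is within the cap, no reduction.

135 months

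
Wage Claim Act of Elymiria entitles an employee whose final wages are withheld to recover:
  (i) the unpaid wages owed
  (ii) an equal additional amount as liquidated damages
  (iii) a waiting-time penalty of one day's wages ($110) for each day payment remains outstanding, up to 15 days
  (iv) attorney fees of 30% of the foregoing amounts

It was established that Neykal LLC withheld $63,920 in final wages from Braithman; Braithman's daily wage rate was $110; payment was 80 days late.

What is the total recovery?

Liquidated damages (equal amount): $63,920
Penalty days: min(80, 15) = 15
Waiting-time penalty: 15 × $110 = $1,650
Subtotal: $63,920 + $63,920 + $1,650 = $129,490
Attorney fees: 30% of $129,490 = $38,847
Total award: $129,490 + $38,847 = $168,337

$168,337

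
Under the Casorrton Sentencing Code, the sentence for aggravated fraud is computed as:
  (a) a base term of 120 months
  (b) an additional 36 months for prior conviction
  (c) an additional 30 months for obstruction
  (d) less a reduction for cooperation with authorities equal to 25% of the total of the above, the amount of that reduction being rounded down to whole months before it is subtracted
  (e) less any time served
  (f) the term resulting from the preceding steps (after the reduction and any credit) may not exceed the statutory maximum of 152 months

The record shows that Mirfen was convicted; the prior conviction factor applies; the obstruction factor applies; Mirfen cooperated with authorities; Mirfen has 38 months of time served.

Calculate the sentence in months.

102 months

Prior conviction enhancement: +36 months
Obstruction enhancement: +30 months
Adjusted term: 120 months + 36 months + 30 months = 186 months
Cooperation with authorities reduction: 25% of 186 months = 46 months (rounded down)
After reduction: 186 − 46 = 140 months
Less time served: 140 months − 38 months = 102 months
Cap at 152 months: 102 months is within the cap, no reduction.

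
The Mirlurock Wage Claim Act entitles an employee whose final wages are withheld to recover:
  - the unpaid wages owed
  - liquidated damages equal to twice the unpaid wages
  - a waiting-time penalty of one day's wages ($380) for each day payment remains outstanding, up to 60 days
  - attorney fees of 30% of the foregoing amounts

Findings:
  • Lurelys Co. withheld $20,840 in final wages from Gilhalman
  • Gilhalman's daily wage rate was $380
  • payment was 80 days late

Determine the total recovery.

$110,916

Doubled: 2 × $20,840 = $41,680
Penalty days: min(80, 60) = 60
Waiting-time penalty: 60 × $380 = $22,800
Subtotal: $20,840 + $41,680 + $22,800 = $85,320
Attorney fees: 30% of $85,320 = $25,596
Total award: $85,320 + $25,596 = $110,916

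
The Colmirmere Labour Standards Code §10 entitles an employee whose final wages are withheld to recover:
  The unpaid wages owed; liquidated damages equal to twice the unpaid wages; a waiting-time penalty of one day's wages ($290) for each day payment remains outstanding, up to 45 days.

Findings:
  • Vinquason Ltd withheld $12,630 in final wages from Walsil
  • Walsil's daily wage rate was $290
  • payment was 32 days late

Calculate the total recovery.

Doubled: 2 × $12,630 = $25,260
Penalty days: min(32, 45) = 32
Waiting-time penalty: 32 × $290 = $9,280
Total award: $12,630 + $25,260 + $9,280 = $47,170

$47,170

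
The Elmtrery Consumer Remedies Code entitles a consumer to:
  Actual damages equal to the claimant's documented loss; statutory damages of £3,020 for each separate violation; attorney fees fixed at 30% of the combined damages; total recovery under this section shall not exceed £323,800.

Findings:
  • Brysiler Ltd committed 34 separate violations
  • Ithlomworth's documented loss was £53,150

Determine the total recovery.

Statutory damages: 34 × £3,020 = £102,680
Combined damages: £53,150 + £102,680 = £155,830
Attorney fees: 30% of £155,830 = £46,749
Total before cap: £155,830 + £46,749 = £202,579
Cap at £323,800: £202,579 is within the cap, no reduction.

Total recovery: £202,579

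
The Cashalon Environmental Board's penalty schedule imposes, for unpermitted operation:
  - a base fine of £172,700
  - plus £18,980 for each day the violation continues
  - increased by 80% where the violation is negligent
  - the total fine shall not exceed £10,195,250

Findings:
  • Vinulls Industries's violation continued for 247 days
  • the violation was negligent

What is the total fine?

£8,749,368

Per-day component: 247 × £18,980 = £4,688,060
Base plus per-day: £172,700 + £4,688,060 = £4,860,760
Enhancement: 80% of £4,860,760 = £3,888,608
Enhanced fine: £4,860,760 + £3,888,608 = £8,749,368
Cap at £10,195,250: £8,749,368 is within the cap, no reduction.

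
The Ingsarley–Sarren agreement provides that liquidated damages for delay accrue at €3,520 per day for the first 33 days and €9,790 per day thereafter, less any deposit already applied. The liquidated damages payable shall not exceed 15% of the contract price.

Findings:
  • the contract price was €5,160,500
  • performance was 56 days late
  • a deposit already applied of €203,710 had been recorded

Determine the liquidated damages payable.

€137,620

First 33 days: 33 × €3,520 = €116,160
Remaining days: (56 − 33) × €9,790 = €225,170
Accrued per-day damages: €116,160 + €225,170 = €341,330
Less deposit already applied: €341,330 − €203,710 = €137,620
Cap: 15% of €5,160,500 = €774,075
Cap at €774,075: €137,620 is within the cap, no reduction.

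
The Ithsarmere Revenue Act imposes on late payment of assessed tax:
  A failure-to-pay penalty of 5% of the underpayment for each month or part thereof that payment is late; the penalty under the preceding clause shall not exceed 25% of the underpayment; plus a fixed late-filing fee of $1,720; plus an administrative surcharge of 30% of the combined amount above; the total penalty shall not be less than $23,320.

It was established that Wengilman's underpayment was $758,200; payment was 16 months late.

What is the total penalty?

$248,651

Accrued rate: 5% × 16 = 80%, capped at 25% → 25%
Failure-to-pay penalty: 25% of $758,200 = $189,550
Penalty before surcharge: $189,550 + $1,720 = $191,270
Administrative surcharge: 30% of $191,270 = $57,381
Total penalty: $191,270 + $57,381 = $248,651
Minimum $23,320: $248,651 meets the minimum, no increase.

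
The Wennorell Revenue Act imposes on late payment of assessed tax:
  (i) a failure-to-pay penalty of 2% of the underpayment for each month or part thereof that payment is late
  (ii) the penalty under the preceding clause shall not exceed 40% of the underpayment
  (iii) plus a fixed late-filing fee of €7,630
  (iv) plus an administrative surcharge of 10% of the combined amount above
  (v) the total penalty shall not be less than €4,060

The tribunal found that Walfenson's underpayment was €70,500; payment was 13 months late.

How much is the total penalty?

€28,556

Accrued rate: 2% × 13 = 26%, capped at 40% → 26%
Failure-to-pay penalty: 26% of €70,500 = €18,330
Penalty before surcharge: €18,330 + €7,630 = €25,960
Administrative surcharge: 10% of €25,960 = €2,596
Total penalty: €25,960 + €2,596 = €28,556
Minimum €4,060: €28,556 meets the minimum, no increase.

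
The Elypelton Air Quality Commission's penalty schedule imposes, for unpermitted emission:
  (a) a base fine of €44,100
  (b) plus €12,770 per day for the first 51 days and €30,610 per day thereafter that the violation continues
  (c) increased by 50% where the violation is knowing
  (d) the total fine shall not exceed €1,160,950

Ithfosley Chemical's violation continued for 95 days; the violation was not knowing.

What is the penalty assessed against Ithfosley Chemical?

First 51 days: 51 × €12,770 = €651,270
Remaining days: (95 − 51) × €30,610 = €1,346,840
Per-day component: €651,270 + €1,346,840 = €1,998,110
Base plus per-day: €44,100 + €1,998,110 = €2,042,210
The violation was not knowing: no 50% increase.
Cap at €1,160,950: €2,042,210 exceeds the cap → €1,160,950

€1,160,950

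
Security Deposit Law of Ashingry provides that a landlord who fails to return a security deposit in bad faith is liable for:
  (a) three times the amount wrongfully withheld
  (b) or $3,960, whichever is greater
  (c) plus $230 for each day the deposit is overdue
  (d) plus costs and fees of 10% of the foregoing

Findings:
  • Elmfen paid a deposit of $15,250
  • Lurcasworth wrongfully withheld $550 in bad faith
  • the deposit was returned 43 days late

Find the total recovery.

Trebled: 3 × $550 = $1,650
Minimum $3,960: $1,650 is below the minimum → $3,960
Late-return penalty: 43 × $230 = $9,890
Damages plus late penalty: $3,960 + $9,890 = $13,850
Costs and fees: 10% of $13,850 = $1,385
Total recovery: $13,850 + $1,385 = $15,235

$15,235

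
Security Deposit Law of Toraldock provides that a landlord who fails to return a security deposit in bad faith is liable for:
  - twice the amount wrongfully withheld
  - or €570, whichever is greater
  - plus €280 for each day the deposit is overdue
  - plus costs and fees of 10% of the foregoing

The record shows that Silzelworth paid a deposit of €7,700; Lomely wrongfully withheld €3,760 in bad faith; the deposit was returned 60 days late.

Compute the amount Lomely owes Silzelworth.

Doubled: 2 × €3,760 = €7,520
Minimum €570: €7,520 meets the minimum, no increase.
Late-return penalty: 60 × €280 = €16,800
Damages plus late penalty: €7,520 + €16,800 = €24,320
Costs and fees: 10% of €24,320 = €2,432
Total recovery: €24,320 + €2,432 = €26,752

€26,752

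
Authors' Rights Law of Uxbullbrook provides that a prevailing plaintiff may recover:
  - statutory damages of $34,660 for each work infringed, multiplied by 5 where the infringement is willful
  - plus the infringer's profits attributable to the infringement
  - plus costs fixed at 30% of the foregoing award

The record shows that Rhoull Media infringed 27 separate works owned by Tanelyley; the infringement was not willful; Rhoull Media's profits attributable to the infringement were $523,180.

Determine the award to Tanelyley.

Statutory damages: 27 × $34,660 = $935,820
Infringement not willful: no ×5 enhancement.
Combined award: $935,820 + $523,180 = $1,459,000
Costs: 30% of $1,459,000 = $437,700
Award plus costs: $1,459,000 + $437,700 = $1,896,700

$1,896,700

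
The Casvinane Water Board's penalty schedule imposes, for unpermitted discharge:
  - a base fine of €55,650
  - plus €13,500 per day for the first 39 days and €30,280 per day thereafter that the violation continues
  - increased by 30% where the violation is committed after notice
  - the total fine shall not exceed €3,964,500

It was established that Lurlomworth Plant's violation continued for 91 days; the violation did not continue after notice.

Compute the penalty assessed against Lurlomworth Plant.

€2,156,710

First 39 days: 39 × €13,500 = €526,500
Remaining days: (91 − 39) × €30,280 = €1,574,560
Per-day component: €526,500 + €1,574,560 = €2,101,060
Base plus per-day: €55,650 + €2,101,060 = €2,156,710
The violation did not continue after notice: no 30% increase.
Cap at €3,964,500: €2,156,710 is within the cap, no reduction.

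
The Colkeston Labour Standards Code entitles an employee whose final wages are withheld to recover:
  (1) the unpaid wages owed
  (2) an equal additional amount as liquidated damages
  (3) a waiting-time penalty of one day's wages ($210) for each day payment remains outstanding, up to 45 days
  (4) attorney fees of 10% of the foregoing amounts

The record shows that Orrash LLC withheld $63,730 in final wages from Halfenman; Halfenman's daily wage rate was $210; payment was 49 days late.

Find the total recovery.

Total award: $150,601

Liquidated damages (equal amount): $63,730
Penalty days: min(49, 45) = 45
Waiting-time penalty: 45 × $210 = $9,450
Subtotal: $63,730 + $63,730 + $9,450 = $136,910
Attorney fees: 10% of $136,910 = $13,691
Total award: $136,910 + $13,691 = $150,601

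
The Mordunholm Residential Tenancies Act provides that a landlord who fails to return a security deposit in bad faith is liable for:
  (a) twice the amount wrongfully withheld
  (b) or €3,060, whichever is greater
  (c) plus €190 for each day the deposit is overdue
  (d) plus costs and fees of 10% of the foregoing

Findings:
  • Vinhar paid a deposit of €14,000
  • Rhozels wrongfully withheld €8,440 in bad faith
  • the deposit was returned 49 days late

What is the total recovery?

€28,809

Doubled: 2 × €8,440 = €16,880
Minimum €3,060: €16,880 meets the minimum, no increase.
Late-return penalty: 49 × €190 = €9,310
Damages plus late penalty: €16,880 + €9,310 = €26,190
Costs and fees: 10% of €26,190 = €2,619
Total recovery: €26,190 + €2,619 = €28,809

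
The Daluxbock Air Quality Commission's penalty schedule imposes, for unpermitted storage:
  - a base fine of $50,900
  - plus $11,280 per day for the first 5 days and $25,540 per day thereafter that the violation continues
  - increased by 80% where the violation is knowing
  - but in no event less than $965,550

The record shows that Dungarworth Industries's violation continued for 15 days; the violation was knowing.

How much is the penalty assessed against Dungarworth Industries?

$965,550

First 5 days: 5 × $11,280 = $56,400
Remaining days: (15 − 5) × $25,540 = $255,400
Per-day component: $56,400 + $255,400 = $311,800
Base plus per-day: $50,900 + $311,800 = $362,700
Enhancement: 80% of $362,700 = $290,160
Enhanced fine: $362,700 + $290,160 = $652,860
Minimum $965,550: $652,860 is below the minimum → $965,550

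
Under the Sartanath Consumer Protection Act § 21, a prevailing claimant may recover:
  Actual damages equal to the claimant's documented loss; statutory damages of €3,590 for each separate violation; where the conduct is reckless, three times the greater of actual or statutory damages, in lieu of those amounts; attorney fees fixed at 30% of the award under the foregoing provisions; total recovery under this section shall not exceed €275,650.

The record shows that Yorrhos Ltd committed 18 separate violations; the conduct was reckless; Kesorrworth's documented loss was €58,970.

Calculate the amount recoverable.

€252,018

Statutory damages: 18 × €3,590 = €64,620
Greater of actual damages (€58,970) or statutory damages (€64,620): €64,620
Trebled: 3 × €64,620 = €193,860
Attorney fees: 30% of €193,860 = €58,158
Total before cap: €193,860 + €58,158 = €252,018
Cap at €275,650: €252,018 is within the cap, no reduction.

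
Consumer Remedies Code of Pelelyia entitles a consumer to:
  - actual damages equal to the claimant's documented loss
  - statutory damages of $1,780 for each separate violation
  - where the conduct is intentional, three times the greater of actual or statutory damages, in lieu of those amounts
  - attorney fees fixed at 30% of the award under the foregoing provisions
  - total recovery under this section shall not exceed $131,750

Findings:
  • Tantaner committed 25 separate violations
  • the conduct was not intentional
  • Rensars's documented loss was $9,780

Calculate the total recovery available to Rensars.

$70,564

Statutory damages: 25 × $1,780 = $44,500
Conduct not intentional: the in-lieu enhancement does not apply.
Actual plus statutory damages: $9,780 + $44,500 = $54,280
Attorney fees: 30% of $54,280 = $16,284
Total before cap: $54,280 + $16,284 = $70,564
Cap at $131,750: $70,564 is within the cap, no reduction.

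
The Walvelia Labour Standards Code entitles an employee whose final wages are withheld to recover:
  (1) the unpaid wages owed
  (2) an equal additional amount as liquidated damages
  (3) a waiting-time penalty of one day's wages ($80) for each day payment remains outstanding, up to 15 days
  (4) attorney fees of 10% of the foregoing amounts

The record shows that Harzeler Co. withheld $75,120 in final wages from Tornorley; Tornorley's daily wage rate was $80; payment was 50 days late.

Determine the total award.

$166,584

Liquidated damages (equal amount): $75,120
Penalty days: min(50, 15) = 15
Waiting-time penalty: 15 × $80 = $1,200
Subtotal: $75,120 + $75,120 + $1,200 = $151,440
Attorney fees: 10% of $151,440 = $15,144
Total award: $151,440 + $15,144 = $166,584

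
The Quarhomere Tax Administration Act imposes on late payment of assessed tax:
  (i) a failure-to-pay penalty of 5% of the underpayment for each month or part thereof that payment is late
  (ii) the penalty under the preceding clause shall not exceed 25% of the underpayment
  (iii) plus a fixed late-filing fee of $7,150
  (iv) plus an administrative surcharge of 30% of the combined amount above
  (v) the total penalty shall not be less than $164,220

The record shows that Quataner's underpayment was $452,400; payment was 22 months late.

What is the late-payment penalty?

Accrued rate: 5% × 22 = 110%, capped at 25% → 25%
Failure-to-pay penalty: 25% of $452,400 = $113,100
Penalty before surcharge: $113,100 + $7,150 = $120,250
Administrative surcharge: 30% of $120,250 = $36,075
Total penalty: $120,250 + $36,075 = $156,325
Minimum $164,220: $156,325 is below the minimum → $164,220

$164,220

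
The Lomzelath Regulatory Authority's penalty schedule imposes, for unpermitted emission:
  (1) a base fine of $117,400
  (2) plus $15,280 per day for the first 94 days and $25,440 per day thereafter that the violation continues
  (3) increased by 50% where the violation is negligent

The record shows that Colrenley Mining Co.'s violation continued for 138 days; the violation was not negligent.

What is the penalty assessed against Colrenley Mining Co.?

First 94 days: 94 × $15,280 = $1,436,320
Remaining days: (138 − 94) × $25,440 = $1,119,360
Per-day component: $1,436,320 + $1,119,360 = $2,555,680
Base plus per-day: $117,400 + $2,555,680 = $2,673,080
The violation was not negligent: no 50% increase.

$2,673,080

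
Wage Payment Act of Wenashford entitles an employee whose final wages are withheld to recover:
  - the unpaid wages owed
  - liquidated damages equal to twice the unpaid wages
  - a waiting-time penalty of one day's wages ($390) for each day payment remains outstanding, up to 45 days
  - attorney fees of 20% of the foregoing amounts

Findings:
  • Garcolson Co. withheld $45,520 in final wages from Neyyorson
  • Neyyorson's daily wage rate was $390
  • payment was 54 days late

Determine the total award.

$184,932

Doubled: 2 × $45,520 = $91,040
Penalty days: min(54, 45) = 45
Waiting-time penalty: 45 × $390 = $17,550
Subtotal: $45,520 + $91,040 + $17,550 = $154,110
Attorney fees: 20% of $154,110 = $30,822
Total award: $154,110 + $30,822 = $184,932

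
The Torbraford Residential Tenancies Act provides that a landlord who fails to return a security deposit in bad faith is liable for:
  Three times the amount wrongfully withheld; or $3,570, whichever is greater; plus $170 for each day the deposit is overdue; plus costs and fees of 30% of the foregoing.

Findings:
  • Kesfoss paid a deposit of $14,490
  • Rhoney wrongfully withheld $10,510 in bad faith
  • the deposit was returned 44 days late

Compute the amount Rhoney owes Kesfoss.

Recovery: $50,713

Trebled: 3 × $10,510 = $31,530
Minimum $3,570: $31,530 meets the minimum, no increase.
Late-return penalty: 44 × $170 = $7,480
Damages plus late penalty: $31,530 + $7,480 = $39,010
Costs and fees: 30% of $39,010 = $11,703
Total recovery: $39,010 + $11,703 = $50,713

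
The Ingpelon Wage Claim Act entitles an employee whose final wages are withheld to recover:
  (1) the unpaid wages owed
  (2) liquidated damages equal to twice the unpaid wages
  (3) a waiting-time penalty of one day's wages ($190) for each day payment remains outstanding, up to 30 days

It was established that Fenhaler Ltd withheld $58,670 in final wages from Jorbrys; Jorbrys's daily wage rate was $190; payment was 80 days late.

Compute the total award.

$181,710

Doubled: 2 × $58,670 = $117,340
Penalty days: min(80, 30) = 30
Waiting-time penalty: 30 × $190 = $5,700
Total award: $58,670 + $117,340 + $5,700 = $181,710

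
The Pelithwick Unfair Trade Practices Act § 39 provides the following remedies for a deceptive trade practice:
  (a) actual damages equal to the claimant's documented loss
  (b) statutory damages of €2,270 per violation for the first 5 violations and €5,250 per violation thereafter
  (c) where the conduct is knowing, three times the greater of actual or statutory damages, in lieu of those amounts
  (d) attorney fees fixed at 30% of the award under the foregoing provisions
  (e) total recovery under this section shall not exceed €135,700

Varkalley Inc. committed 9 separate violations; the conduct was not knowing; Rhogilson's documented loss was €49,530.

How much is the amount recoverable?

€106,444

First 5 violations: 5 × €2,270 = €11,350
Remaining violations: (9 − 5) × €5,250 = €21,000
Statutory damages: €11,350 + €21,000 = €32,350
Conduct not knowing: the in-lieu enhancement does not apply.
Actual plus statutory damages: €49,530 + €32,350 = €81,880
Attorney fees: 30% of €81,880 = €24,564
Total before cap: €81,880 + €24,564 = €106,444
Cap at €135,700: €106,444 is within the cap, no reduction.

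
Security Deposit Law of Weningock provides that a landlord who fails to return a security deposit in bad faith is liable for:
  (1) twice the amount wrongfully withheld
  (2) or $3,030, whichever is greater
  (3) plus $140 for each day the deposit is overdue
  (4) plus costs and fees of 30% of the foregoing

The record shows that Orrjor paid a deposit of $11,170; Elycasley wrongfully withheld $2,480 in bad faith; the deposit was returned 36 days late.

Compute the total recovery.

$13,000

Doubled: 2 × $2,480 = $4,960
Minimum $3,030: $4,960 meets the minimum, no increase.
Late-return penalty: 36 × $140 = $5,040
Damages plus late penalty: $4,960 + $5,040 = $10,000
Costs and fees: 30% of $10,000 = $3,000
Total recovery: $10,000 + $3,000 = $13,000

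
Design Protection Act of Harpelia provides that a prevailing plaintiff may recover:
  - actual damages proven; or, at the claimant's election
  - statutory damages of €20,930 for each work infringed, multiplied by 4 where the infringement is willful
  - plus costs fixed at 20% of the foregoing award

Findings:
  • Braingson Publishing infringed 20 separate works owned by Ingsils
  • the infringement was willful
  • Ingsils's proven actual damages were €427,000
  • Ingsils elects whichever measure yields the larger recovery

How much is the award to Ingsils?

Statutory damages: 20 × €20,930 = €418,600
Multiplied by 4: 4 × €418,600 = €1,674,400
Greater of actual damages (€427,000) or enhanced statutory damages (€1,674,400): €1,674,400
Costs: 20% of €1,674,400 = €334,880
Award plus costs: €1,674,400 + €334,880 = €2,009,280

€2,009,280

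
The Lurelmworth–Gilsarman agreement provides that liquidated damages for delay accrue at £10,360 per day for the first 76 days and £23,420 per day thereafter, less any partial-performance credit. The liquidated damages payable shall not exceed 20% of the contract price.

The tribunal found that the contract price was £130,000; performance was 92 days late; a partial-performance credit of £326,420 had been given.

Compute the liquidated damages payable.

First 76 days: 76 × £10,360 = £787,360
Remaining days: (92 − 76) × £23,420 = £374,720
Accrued per-day damages: £787,360 + £374,720 = £1,162,080
Less partial-performance credit: £1,162,080 − £326,420 = £835,660
Cap: 20% of £130,000 = £26,000
Cap at £26,000: £835,660 exceeds the cap → £26,000

Liquidated damages: £26,000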